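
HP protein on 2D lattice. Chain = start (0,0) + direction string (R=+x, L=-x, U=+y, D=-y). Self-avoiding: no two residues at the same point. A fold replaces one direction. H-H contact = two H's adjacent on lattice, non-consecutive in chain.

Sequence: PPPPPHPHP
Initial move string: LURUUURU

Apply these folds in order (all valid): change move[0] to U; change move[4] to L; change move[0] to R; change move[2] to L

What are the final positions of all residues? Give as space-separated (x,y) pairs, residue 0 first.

Answer: (0,0) (1,0) (1,1) (0,1) (0,2) (-1,2) (-1,3) (0,3) (0,4)

Derivation:
Initial moves: LURUUURU
Fold: move[0]->U => UURUUURU (positions: [(0, 0), (0, 1), (0, 2), (1, 2), (1, 3), (1, 4), (1, 5), (2, 5), (2, 6)])
Fold: move[4]->L => UURULURU (positions: [(0, 0), (0, 1), (0, 2), (1, 2), (1, 3), (0, 3), (0, 4), (1, 4), (1, 5)])
Fold: move[0]->R => RURULURU (positions: [(0, 0), (1, 0), (1, 1), (2, 1), (2, 2), (1, 2), (1, 3), (2, 3), (2, 4)])
Fold: move[2]->L => RULULURU (positions: [(0, 0), (1, 0), (1, 1), (0, 1), (0, 2), (-1, 2), (-1, 3), (0, 3), (0, 4)])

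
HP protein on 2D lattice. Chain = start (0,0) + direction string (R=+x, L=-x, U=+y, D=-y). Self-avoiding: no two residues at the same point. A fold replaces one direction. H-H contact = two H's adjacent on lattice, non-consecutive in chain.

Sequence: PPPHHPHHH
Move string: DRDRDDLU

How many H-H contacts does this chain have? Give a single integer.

Answer: 1

Derivation:
Positions: [(0, 0), (0, -1), (1, -1), (1, -2), (2, -2), (2, -3), (2, -4), (1, -4), (1, -3)]
H-H contact: residue 3 @(1,-2) - residue 8 @(1, -3)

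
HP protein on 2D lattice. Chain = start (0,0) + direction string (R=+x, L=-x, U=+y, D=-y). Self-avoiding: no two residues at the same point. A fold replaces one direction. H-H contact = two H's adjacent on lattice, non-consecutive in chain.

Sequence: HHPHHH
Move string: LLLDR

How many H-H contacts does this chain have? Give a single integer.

Answer: 0

Derivation:
Positions: [(0, 0), (-1, 0), (-2, 0), (-3, 0), (-3, -1), (-2, -1)]
No H-H contacts found.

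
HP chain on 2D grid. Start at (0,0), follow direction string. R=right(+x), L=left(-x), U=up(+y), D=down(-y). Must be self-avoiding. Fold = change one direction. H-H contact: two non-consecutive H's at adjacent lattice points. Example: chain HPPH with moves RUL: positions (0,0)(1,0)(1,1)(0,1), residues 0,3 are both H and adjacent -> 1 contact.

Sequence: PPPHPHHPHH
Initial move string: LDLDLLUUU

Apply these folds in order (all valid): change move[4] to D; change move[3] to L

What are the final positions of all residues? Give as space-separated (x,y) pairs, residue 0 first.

Initial moves: LDLDLLUUU
Fold: move[4]->D => LDLDDLUUU (positions: [(0, 0), (-1, 0), (-1, -1), (-2, -1), (-2, -2), (-2, -3), (-3, -3), (-3, -2), (-3, -1), (-3, 0)])
Fold: move[3]->L => LDLLDLUUU (positions: [(0, 0), (-1, 0), (-1, -1), (-2, -1), (-3, -1), (-3, -2), (-4, -2), (-4, -1), (-4, 0), (-4, 1)])

Answer: (0,0) (-1,0) (-1,-1) (-2,-1) (-3,-1) (-3,-2) (-4,-2) (-4,-1) (-4,0) (-4,1)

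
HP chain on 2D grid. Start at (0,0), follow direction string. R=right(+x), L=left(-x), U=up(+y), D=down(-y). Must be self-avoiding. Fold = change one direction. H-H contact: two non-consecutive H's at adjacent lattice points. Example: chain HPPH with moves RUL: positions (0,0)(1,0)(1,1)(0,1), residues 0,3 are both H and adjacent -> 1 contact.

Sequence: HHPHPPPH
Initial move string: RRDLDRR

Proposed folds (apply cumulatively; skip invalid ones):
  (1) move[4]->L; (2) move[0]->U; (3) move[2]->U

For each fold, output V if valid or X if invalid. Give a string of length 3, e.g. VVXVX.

Answer: XXX

Derivation:
Initial: RRDLDRR -> [(0, 0), (1, 0), (2, 0), (2, -1), (1, -1), (1, -2), (2, -2), (3, -2)]
Fold 1: move[4]->L => RRDLLRR INVALID (collision), skipped
Fold 2: move[0]->U => URDLDRR INVALID (collision), skipped
Fold 3: move[2]->U => RRULDRR INVALID (collision), skipped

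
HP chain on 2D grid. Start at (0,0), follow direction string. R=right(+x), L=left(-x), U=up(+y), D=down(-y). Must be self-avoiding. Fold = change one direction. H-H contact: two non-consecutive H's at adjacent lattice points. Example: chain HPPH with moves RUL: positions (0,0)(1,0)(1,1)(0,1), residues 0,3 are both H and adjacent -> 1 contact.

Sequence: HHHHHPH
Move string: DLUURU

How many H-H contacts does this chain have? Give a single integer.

Positions: [(0, 0), (0, -1), (-1, -1), (-1, 0), (-1, 1), (0, 1), (0, 2)]
H-H contact: residue 0 @(0,0) - residue 3 @(-1, 0)

Answer: 1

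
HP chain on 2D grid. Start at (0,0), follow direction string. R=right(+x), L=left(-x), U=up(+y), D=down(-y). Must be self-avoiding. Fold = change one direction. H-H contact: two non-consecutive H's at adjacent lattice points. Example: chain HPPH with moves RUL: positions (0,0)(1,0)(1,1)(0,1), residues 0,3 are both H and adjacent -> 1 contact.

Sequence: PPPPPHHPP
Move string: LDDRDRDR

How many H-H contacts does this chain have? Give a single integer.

Answer: 0

Derivation:
Positions: [(0, 0), (-1, 0), (-1, -1), (-1, -2), (0, -2), (0, -3), (1, -3), (1, -4), (2, -4)]
No H-H contacts found.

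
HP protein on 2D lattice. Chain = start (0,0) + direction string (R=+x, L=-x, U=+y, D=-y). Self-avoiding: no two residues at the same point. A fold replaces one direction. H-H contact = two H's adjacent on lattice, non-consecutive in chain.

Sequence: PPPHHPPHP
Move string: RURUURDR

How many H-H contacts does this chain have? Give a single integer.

Positions: [(0, 0), (1, 0), (1, 1), (2, 1), (2, 2), (2, 3), (3, 3), (3, 2), (4, 2)]
H-H contact: residue 4 @(2,2) - residue 7 @(3, 2)

Answer: 1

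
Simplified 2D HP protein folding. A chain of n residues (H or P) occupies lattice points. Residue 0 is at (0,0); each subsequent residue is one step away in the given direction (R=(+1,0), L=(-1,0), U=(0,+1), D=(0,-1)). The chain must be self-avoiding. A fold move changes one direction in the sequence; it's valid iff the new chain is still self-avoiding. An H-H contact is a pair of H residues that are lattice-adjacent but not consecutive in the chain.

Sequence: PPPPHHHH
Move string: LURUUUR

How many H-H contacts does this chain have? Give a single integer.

Positions: [(0, 0), (-1, 0), (-1, 1), (0, 1), (0, 2), (0, 3), (0, 4), (1, 4)]
No H-H contacts found.

Answer: 0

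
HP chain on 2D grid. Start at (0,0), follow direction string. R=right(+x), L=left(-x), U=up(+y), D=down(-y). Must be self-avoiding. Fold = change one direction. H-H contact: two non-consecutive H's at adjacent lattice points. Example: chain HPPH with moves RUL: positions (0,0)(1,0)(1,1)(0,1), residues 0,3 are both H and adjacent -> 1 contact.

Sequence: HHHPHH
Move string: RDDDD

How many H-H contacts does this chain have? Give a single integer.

Positions: [(0, 0), (1, 0), (1, -1), (1, -2), (1, -3), (1, -4)]
No H-H contacts found.

Answer: 0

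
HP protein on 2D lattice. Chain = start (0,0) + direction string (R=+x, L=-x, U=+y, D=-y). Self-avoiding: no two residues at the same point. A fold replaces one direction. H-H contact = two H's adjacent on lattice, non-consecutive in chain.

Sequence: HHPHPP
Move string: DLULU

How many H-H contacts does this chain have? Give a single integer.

Answer: 1

Derivation:
Positions: [(0, 0), (0, -1), (-1, -1), (-1, 0), (-2, 0), (-2, 1)]
H-H contact: residue 0 @(0,0) - residue 3 @(-1, 0)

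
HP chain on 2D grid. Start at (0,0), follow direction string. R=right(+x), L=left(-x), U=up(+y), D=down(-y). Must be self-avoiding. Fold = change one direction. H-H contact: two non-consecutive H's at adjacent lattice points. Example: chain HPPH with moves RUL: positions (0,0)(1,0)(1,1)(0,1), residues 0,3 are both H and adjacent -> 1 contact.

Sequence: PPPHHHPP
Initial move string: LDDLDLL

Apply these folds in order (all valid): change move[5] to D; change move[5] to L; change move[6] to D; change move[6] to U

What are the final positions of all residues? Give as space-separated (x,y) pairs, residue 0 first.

Answer: (0,0) (-1,0) (-1,-1) (-1,-2) (-2,-2) (-2,-3) (-3,-3) (-3,-2)

Derivation:
Initial moves: LDDLDLL
Fold: move[5]->D => LDDLDDL (positions: [(0, 0), (-1, 0), (-1, -1), (-1, -2), (-2, -2), (-2, -3), (-2, -4), (-3, -4)])
Fold: move[5]->L => LDDLDLL (positions: [(0, 0), (-1, 0), (-1, -1), (-1, -2), (-2, -2), (-2, -3), (-3, -3), (-4, -3)])
Fold: move[6]->D => LDDLDLD (positions: [(0, 0), (-1, 0), (-1, -1), (-1, -2), (-2, -2), (-2, -3), (-3, -3), (-3, -4)])
Fold: move[6]->U => LDDLDLU (positions: [(0, 0), (-1, 0), (-1, -1), (-1, -2), (-2, -2), (-2, -3), (-3, -3), (-3, -2)])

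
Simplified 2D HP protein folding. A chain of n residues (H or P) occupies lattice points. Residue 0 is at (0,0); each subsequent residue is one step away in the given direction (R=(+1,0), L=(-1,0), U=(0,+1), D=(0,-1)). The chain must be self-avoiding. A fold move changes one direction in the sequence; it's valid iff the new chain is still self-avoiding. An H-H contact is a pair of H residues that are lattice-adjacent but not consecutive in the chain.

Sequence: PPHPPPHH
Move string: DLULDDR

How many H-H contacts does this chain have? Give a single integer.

Positions: [(0, 0), (0, -1), (-1, -1), (-1, 0), (-2, 0), (-2, -1), (-2, -2), (-1, -2)]
H-H contact: residue 2 @(-1,-1) - residue 7 @(-1, -2)

Answer: 1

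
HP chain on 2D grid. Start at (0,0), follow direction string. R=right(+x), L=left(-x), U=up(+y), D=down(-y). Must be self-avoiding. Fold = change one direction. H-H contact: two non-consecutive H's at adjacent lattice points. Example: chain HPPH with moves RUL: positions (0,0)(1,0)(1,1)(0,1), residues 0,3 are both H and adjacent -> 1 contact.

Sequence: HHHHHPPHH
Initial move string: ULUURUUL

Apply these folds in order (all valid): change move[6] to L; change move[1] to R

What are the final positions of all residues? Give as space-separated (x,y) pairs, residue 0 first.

Initial moves: ULUURUUL
Fold: move[6]->L => ULUURULL (positions: [(0, 0), (0, 1), (-1, 1), (-1, 2), (-1, 3), (0, 3), (0, 4), (-1, 4), (-2, 4)])
Fold: move[1]->R => URUURULL (positions: [(0, 0), (0, 1), (1, 1), (1, 2), (1, 3), (2, 3), (2, 4), (1, 4), (0, 4)])

Answer: (0,0) (0,1) (1,1) (1,2) (1,3) (2,3) (2,4) (1,4) (0,4)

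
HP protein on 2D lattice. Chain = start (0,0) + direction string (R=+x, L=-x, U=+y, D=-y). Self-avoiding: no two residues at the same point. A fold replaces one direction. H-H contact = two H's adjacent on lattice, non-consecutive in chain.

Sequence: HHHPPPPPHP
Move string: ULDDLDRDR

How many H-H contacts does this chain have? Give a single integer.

Answer: 0

Derivation:
Positions: [(0, 0), (0, 1), (-1, 1), (-1, 0), (-1, -1), (-2, -1), (-2, -2), (-1, -2), (-1, -3), (0, -3)]
No H-H contacts found.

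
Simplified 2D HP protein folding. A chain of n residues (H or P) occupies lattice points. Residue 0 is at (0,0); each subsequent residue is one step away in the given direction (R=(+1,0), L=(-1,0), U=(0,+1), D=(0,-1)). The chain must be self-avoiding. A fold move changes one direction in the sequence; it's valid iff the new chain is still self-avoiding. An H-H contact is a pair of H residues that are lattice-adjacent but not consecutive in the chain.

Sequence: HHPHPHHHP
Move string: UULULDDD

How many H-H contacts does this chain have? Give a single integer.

Answer: 1

Derivation:
Positions: [(0, 0), (0, 1), (0, 2), (-1, 2), (-1, 3), (-2, 3), (-2, 2), (-2, 1), (-2, 0)]
H-H contact: residue 3 @(-1,2) - residue 6 @(-2, 2)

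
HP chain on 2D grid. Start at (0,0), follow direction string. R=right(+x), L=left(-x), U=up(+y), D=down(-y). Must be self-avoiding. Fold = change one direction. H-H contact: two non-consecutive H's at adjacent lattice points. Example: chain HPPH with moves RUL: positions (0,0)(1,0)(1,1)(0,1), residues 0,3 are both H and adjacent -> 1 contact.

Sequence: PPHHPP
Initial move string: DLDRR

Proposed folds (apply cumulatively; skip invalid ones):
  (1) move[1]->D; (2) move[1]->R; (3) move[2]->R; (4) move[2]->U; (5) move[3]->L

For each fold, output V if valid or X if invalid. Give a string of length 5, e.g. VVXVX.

Initial: DLDRR -> [(0, 0), (0, -1), (-1, -1), (-1, -2), (0, -2), (1, -2)]
Fold 1: move[1]->D => DDDRR VALID
Fold 2: move[1]->R => DRDRR VALID
Fold 3: move[2]->R => DRRRR VALID
Fold 4: move[2]->U => DRURR VALID
Fold 5: move[3]->L => DRULR INVALID (collision), skipped

Answer: VVVVX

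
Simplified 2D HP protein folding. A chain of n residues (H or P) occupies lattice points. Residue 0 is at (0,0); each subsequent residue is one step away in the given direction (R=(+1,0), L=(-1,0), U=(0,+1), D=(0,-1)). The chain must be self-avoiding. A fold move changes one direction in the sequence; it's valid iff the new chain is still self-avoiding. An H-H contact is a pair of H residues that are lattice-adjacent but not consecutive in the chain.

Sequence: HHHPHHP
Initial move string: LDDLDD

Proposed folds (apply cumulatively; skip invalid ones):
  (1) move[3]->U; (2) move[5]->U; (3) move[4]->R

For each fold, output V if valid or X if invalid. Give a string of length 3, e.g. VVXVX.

Initial: LDDLDD -> [(0, 0), (-1, 0), (-1, -1), (-1, -2), (-2, -2), (-2, -3), (-2, -4)]
Fold 1: move[3]->U => LDDUDD INVALID (collision), skipped
Fold 2: move[5]->U => LDDLDU INVALID (collision), skipped
Fold 3: move[4]->R => LDDLRD INVALID (collision), skipped

Answer: XXX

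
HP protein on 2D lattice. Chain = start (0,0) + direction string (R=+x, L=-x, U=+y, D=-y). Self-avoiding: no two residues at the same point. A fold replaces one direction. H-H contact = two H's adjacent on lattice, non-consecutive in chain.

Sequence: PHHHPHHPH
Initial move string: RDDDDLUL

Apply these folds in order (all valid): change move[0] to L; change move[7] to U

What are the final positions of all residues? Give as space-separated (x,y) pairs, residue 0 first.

Initial moves: RDDDDLUL
Fold: move[0]->L => LDDDDLUL (positions: [(0, 0), (-1, 0), (-1, -1), (-1, -2), (-1, -3), (-1, -4), (-2, -4), (-2, -3), (-3, -3)])
Fold: move[7]->U => LDDDDLUU (positions: [(0, 0), (-1, 0), (-1, -1), (-1, -2), (-1, -3), (-1, -4), (-2, -4), (-2, -3), (-2, -2)])

Answer: (0,0) (-1,0) (-1,-1) (-1,-2) (-1,-3) (-1,-4) (-2,-4) (-2,-3) (-2,-2)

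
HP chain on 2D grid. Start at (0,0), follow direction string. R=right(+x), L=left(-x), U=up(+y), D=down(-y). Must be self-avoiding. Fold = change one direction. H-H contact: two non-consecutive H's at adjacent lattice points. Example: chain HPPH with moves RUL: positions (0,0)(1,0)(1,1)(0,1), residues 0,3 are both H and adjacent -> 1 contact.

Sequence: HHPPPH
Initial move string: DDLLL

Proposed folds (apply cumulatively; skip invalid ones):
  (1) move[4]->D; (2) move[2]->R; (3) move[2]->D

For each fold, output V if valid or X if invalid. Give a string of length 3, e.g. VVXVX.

Initial: DDLLL -> [(0, 0), (0, -1), (0, -2), (-1, -2), (-2, -2), (-3, -2)]
Fold 1: move[4]->D => DDLLD VALID
Fold 2: move[2]->R => DDRLD INVALID (collision), skipped
Fold 3: move[2]->D => DDDLD VALID

Answer: VXV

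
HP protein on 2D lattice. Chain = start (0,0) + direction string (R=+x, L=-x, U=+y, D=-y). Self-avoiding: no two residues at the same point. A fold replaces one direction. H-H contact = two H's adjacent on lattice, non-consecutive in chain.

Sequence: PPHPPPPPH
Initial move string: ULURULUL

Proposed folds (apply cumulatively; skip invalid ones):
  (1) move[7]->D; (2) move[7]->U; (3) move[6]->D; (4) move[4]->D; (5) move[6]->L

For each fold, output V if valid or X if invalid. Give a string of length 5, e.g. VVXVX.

Answer: XVXXV

Derivation:
Initial: ULURULUL -> [(0, 0), (0, 1), (-1, 1), (-1, 2), (0, 2), (0, 3), (-1, 3), (-1, 4), (-2, 4)]
Fold 1: move[7]->D => ULURULUD INVALID (collision), skipped
Fold 2: move[7]->U => ULURULUU VALID
Fold 3: move[6]->D => ULURULDU INVALID (collision), skipped
Fold 4: move[4]->D => ULURDLUU INVALID (collision), skipped
Fold 5: move[6]->L => ULURULLU VALID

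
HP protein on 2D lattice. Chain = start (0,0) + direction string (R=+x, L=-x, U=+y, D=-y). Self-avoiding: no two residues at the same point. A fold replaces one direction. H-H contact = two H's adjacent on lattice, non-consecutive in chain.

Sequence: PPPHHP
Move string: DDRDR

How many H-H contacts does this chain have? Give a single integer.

Answer: 0

Derivation:
Positions: [(0, 0), (0, -1), (0, -2), (1, -2), (1, -3), (2, -3)]
No H-H contacts found.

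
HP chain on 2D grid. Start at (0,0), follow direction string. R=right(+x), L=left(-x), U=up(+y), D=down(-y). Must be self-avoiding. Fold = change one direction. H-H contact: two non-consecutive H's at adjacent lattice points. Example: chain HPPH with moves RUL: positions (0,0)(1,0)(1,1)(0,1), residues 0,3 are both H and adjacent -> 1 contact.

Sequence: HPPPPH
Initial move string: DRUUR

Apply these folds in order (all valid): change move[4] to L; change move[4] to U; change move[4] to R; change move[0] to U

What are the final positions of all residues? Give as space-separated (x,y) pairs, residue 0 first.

Initial moves: DRUUR
Fold: move[4]->L => DRUUL (positions: [(0, 0), (0, -1), (1, -1), (1, 0), (1, 1), (0, 1)])
Fold: move[4]->U => DRUUU (positions: [(0, 0), (0, -1), (1, -1), (1, 0), (1, 1), (1, 2)])
Fold: move[4]->R => DRUUR (positions: [(0, 0), (0, -1), (1, -1), (1, 0), (1, 1), (2, 1)])
Fold: move[0]->U => URUUR (positions: [(0, 0), (0, 1), (1, 1), (1, 2), (1, 3), (2, 3)])

Answer: (0,0) (0,1) (1,1) (1,2) (1,3) (2,3)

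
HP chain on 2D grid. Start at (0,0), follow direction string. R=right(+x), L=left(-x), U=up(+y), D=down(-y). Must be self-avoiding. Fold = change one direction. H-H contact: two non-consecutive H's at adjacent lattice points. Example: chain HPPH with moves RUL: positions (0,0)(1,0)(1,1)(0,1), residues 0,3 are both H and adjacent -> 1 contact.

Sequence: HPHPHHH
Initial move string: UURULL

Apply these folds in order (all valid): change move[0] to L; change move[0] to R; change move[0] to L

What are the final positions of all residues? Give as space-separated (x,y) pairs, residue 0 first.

Initial moves: UURULL
Fold: move[0]->L => LURULL (positions: [(0, 0), (-1, 0), (-1, 1), (0, 1), (0, 2), (-1, 2), (-2, 2)])
Fold: move[0]->R => RURULL (positions: [(0, 0), (1, 0), (1, 1), (2, 1), (2, 2), (1, 2), (0, 2)])
Fold: move[0]->L => LURULL (positions: [(0, 0), (-1, 0), (-1, 1), (0, 1), (0, 2), (-1, 2), (-2, 2)])

Answer: (0,0) (-1,0) (-1,1) (0,1) (0,2) (-1,2) (-2,2)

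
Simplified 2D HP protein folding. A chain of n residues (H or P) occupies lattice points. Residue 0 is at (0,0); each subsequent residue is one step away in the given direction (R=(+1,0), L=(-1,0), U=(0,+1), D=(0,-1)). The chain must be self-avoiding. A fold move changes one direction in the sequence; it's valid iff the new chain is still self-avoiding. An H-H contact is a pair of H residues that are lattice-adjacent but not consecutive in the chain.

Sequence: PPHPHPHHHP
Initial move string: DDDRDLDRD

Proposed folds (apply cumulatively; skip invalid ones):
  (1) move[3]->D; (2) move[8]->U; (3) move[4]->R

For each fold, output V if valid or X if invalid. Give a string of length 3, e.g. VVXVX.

Answer: VXX

Derivation:
Initial: DDDRDLDRD -> [(0, 0), (0, -1), (0, -2), (0, -3), (1, -3), (1, -4), (0, -4), (0, -5), (1, -5), (1, -6)]
Fold 1: move[3]->D => DDDDDLDRD VALID
Fold 2: move[8]->U => DDDDDLDRU INVALID (collision), skipped
Fold 3: move[4]->R => DDDDRLDRD INVALID (collision), skipped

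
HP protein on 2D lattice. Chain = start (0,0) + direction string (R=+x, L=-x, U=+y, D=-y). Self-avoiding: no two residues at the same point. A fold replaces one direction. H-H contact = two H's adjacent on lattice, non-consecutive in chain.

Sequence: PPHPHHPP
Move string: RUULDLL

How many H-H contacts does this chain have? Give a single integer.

Positions: [(0, 0), (1, 0), (1, 1), (1, 2), (0, 2), (0, 1), (-1, 1), (-2, 1)]
H-H contact: residue 2 @(1,1) - residue 5 @(0, 1)

Answer: 1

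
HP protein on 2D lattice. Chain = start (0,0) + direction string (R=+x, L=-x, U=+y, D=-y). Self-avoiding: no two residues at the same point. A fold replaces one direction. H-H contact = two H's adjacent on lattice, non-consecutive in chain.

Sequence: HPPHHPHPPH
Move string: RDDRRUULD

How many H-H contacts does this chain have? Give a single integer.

Answer: 2

Derivation:
Positions: [(0, 0), (1, 0), (1, -1), (1, -2), (2, -2), (3, -2), (3, -1), (3, 0), (2, 0), (2, -1)]
H-H contact: residue 4 @(2,-2) - residue 9 @(2, -1)
H-H contact: residue 6 @(3,-1) - residue 9 @(2, -1)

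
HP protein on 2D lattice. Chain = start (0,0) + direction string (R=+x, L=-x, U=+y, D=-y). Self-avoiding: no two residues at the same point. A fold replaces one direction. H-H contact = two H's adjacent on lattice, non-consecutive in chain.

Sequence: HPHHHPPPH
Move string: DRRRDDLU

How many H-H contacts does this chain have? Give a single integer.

Positions: [(0, 0), (0, -1), (1, -1), (2, -1), (3, -1), (3, -2), (3, -3), (2, -3), (2, -2)]
H-H contact: residue 3 @(2,-1) - residue 8 @(2, -2)

Answer: 1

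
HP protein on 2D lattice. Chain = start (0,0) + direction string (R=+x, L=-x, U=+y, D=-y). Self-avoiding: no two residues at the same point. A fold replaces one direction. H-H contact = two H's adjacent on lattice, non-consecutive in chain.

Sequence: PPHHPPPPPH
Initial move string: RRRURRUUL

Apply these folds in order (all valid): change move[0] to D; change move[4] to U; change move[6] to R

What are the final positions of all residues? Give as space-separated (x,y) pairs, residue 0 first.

Answer: (0,0) (0,-1) (1,-1) (2,-1) (2,0) (2,1) (3,1) (4,1) (4,2) (3,2)

Derivation:
Initial moves: RRRURRUUL
Fold: move[0]->D => DRRURRUUL (positions: [(0, 0), (0, -1), (1, -1), (2, -1), (2, 0), (3, 0), (4, 0), (4, 1), (4, 2), (3, 2)])
Fold: move[4]->U => DRRUURUUL (positions: [(0, 0), (0, -1), (1, -1), (2, -1), (2, 0), (2, 1), (3, 1), (3, 2), (3, 3), (2, 3)])
Fold: move[6]->R => DRRUURRUL (positions: [(0, 0), (0, -1), (1, -1), (2, -1), (2, 0), (2, 1), (3, 1), (4, 1), (4, 2), (3, 2)])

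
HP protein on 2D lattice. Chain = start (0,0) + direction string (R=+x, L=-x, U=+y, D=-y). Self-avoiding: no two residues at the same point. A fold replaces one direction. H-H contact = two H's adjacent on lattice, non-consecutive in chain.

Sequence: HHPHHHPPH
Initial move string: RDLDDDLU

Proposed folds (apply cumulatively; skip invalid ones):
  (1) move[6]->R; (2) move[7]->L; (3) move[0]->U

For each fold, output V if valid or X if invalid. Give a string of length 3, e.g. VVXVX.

Answer: VXX

Derivation:
Initial: RDLDDDLU -> [(0, 0), (1, 0), (1, -1), (0, -1), (0, -2), (0, -3), (0, -4), (-1, -4), (-1, -3)]
Fold 1: move[6]->R => RDLDDDRU VALID
Fold 2: move[7]->L => RDLDDDRL INVALID (collision), skipped
Fold 3: move[0]->U => UDLDDDRU INVALID (collision), skipped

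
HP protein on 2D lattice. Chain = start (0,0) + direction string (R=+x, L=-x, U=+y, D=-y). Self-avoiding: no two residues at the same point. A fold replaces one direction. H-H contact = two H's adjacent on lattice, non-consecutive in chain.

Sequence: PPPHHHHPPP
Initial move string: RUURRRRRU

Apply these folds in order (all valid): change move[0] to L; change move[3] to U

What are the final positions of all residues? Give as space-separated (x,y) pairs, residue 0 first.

Initial moves: RUURRRRRU
Fold: move[0]->L => LUURRRRRU (positions: [(0, 0), (-1, 0), (-1, 1), (-1, 2), (0, 2), (1, 2), (2, 2), (3, 2), (4, 2), (4, 3)])
Fold: move[3]->U => LUUURRRRU (positions: [(0, 0), (-1, 0), (-1, 1), (-1, 2), (-1, 3), (0, 3), (1, 3), (2, 3), (3, 3), (3, 4)])

Answer: (0,0) (-1,0) (-1,1) (-1,2) (-1,3) (0,3) (1,3) (2,3) (3,3) (3,4)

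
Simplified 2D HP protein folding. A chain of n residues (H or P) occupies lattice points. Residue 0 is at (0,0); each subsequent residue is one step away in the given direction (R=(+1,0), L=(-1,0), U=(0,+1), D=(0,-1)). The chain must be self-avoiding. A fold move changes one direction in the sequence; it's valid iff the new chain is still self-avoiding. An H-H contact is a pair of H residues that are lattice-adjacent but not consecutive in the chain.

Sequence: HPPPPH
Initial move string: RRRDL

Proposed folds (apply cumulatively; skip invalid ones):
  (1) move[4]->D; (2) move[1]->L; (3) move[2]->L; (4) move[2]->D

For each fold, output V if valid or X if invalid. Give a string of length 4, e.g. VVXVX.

Initial: RRRDL -> [(0, 0), (1, 0), (2, 0), (3, 0), (3, -1), (2, -1)]
Fold 1: move[4]->D => RRRDD VALID
Fold 2: move[1]->L => RLRDD INVALID (collision), skipped
Fold 3: move[2]->L => RRLDD INVALID (collision), skipped
Fold 4: move[2]->D => RRDDD VALID

Answer: VXXV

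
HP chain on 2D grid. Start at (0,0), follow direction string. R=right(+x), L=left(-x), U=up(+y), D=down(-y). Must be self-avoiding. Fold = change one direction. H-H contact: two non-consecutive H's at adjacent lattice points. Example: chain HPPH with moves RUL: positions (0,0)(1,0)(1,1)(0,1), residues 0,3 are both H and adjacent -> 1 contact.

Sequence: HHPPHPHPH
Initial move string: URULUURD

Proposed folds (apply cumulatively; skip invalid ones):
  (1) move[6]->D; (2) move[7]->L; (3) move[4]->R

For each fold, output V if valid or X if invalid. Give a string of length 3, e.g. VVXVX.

Answer: XXX

Derivation:
Initial: URULUURD -> [(0, 0), (0, 1), (1, 1), (1, 2), (0, 2), (0, 3), (0, 4), (1, 4), (1, 3)]
Fold 1: move[6]->D => URULUUDD INVALID (collision), skipped
Fold 2: move[7]->L => URULUURL INVALID (collision), skipped
Fold 3: move[4]->R => URULRURD INVALID (collision), skipped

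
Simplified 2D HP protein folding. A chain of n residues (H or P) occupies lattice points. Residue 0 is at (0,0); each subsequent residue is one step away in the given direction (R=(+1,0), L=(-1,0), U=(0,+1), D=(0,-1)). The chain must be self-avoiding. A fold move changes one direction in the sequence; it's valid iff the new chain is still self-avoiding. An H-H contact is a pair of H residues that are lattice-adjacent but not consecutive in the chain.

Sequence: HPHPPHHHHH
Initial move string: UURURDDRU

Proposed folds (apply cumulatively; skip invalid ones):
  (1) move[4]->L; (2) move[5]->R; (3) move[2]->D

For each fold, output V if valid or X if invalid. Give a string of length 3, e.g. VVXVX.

Answer: XVX

Derivation:
Initial: UURURDDRU -> [(0, 0), (0, 1), (0, 2), (1, 2), (1, 3), (2, 3), (2, 2), (2, 1), (3, 1), (3, 2)]
Fold 1: move[4]->L => UURULDDRU INVALID (collision), skipped
Fold 2: move[5]->R => UURURRDRU VALID
Fold 3: move[2]->D => UUDURRDRU INVALID (collision), skipped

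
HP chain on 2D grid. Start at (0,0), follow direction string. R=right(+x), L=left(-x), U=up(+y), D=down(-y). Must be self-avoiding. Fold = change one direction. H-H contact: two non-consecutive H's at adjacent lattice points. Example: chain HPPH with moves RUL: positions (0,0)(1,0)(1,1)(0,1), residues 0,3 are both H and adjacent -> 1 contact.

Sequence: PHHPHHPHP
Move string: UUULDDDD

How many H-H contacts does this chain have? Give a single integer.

Positions: [(0, 0), (0, 1), (0, 2), (0, 3), (-1, 3), (-1, 2), (-1, 1), (-1, 0), (-1, -1)]
H-H contact: residue 2 @(0,2) - residue 5 @(-1, 2)

Answer: 1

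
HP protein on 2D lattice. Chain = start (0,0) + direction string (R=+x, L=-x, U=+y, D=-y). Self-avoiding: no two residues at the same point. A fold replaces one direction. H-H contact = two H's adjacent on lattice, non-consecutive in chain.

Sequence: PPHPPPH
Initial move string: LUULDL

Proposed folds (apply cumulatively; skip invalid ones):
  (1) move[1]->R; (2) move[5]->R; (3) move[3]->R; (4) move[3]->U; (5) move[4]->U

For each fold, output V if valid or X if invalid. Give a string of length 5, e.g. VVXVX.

Initial: LUULDL -> [(0, 0), (-1, 0), (-1, 1), (-1, 2), (-2, 2), (-2, 1), (-3, 1)]
Fold 1: move[1]->R => LRULDL INVALID (collision), skipped
Fold 2: move[5]->R => LUULDR INVALID (collision), skipped
Fold 3: move[3]->R => LUURDL INVALID (collision), skipped
Fold 4: move[3]->U => LUUUDL INVALID (collision), skipped
Fold 5: move[4]->U => LUULUL VALID

Answer: XXXXV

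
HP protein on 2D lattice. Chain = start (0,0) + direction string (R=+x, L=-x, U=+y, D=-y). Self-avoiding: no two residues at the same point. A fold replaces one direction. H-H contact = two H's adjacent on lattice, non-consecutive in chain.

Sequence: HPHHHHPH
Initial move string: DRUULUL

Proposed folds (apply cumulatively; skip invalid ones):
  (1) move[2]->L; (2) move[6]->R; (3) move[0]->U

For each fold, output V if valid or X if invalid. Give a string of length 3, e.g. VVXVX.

Initial: DRUULUL -> [(0, 0), (0, -1), (1, -1), (1, 0), (1, 1), (0, 1), (0, 2), (-1, 2)]
Fold 1: move[2]->L => DRLULUL INVALID (collision), skipped
Fold 2: move[6]->R => DRUULUR VALID
Fold 3: move[0]->U => URUULUR VALID

Answer: XVV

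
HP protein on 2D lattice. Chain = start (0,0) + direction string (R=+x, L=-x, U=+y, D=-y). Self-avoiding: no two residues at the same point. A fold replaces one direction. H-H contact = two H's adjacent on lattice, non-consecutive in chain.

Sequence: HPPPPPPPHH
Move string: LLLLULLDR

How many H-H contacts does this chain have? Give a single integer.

Positions: [(0, 0), (-1, 0), (-2, 0), (-3, 0), (-4, 0), (-4, 1), (-5, 1), (-6, 1), (-6, 0), (-5, 0)]
No H-H contacts found.

Answer: 0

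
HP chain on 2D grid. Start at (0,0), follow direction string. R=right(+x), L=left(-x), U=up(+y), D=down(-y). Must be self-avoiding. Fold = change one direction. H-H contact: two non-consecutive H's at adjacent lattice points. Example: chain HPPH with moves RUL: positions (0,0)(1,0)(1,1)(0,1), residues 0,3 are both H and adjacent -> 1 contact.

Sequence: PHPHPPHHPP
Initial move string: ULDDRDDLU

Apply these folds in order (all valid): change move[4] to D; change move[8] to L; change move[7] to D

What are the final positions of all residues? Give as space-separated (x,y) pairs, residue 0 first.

Initial moves: ULDDRDDLU
Fold: move[4]->D => ULDDDDDLU (positions: [(0, 0), (0, 1), (-1, 1), (-1, 0), (-1, -1), (-1, -2), (-1, -3), (-1, -4), (-2, -4), (-2, -3)])
Fold: move[8]->L => ULDDDDDLL (positions: [(0, 0), (0, 1), (-1, 1), (-1, 0), (-1, -1), (-1, -2), (-1, -3), (-1, -4), (-2, -4), (-3, -4)])
Fold: move[7]->D => ULDDDDDDL (positions: [(0, 0), (0, 1), (-1, 1), (-1, 0), (-1, -1), (-1, -2), (-1, -3), (-1, -4), (-1, -5), (-2, -5)])

Answer: (0,0) (0,1) (-1,1) (-1,0) (-1,-1) (-1,-2) (-1,-3) (-1,-4) (-1,-5) (-2,-5)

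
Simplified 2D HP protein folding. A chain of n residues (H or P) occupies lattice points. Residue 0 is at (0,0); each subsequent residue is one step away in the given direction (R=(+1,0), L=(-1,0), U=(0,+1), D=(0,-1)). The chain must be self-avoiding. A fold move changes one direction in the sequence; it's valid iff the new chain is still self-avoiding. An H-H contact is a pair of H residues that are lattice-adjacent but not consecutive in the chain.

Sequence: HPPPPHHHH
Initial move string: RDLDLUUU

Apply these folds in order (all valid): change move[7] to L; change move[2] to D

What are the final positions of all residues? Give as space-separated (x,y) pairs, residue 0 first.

Answer: (0,0) (1,0) (1,-1) (1,-2) (1,-3) (0,-3) (0,-2) (0,-1) (-1,-1)

Derivation:
Initial moves: RDLDLUUU
Fold: move[7]->L => RDLDLUUL (positions: [(0, 0), (1, 0), (1, -1), (0, -1), (0, -2), (-1, -2), (-1, -1), (-1, 0), (-2, 0)])
Fold: move[2]->D => RDDDLUUL (positions: [(0, 0), (1, 0), (1, -1), (1, -2), (1, -3), (0, -3), (0, -2), (0, -1), (-1, -1)])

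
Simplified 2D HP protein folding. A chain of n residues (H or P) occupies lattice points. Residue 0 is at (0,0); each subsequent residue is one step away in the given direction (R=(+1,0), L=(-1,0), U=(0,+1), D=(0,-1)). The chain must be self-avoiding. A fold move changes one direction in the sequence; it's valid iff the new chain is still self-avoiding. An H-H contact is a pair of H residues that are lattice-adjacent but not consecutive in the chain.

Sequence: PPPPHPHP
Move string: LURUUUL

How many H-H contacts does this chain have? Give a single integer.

Positions: [(0, 0), (-1, 0), (-1, 1), (0, 1), (0, 2), (0, 3), (0, 4), (-1, 4)]
No H-H contacts found.

Answer: 0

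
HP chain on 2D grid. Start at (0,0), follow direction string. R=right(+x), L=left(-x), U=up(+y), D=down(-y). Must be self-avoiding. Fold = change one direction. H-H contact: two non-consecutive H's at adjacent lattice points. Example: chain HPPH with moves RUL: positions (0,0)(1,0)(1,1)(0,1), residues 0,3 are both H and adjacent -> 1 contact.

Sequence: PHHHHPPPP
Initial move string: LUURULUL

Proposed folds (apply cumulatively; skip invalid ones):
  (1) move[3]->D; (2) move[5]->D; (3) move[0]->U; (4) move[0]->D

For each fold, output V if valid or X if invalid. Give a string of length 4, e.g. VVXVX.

Answer: XXVX

Derivation:
Initial: LUURULUL -> [(0, 0), (-1, 0), (-1, 1), (-1, 2), (0, 2), (0, 3), (-1, 3), (-1, 4), (-2, 4)]
Fold 1: move[3]->D => LUUDULUL INVALID (collision), skipped
Fold 2: move[5]->D => LUURUDUL INVALID (collision), skipped
Fold 3: move[0]->U => UUURULUL VALID
Fold 4: move[0]->D => DUURULUL INVALID (collision), skipped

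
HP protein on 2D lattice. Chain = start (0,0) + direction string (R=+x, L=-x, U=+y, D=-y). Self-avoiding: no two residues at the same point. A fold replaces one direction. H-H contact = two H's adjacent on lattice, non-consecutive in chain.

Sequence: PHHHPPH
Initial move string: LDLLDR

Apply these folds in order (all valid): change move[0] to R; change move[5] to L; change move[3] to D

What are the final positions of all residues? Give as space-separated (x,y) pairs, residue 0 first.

Initial moves: LDLLDR
Fold: move[0]->R => RDLLDR (positions: [(0, 0), (1, 0), (1, -1), (0, -1), (-1, -1), (-1, -2), (0, -2)])
Fold: move[5]->L => RDLLDL (positions: [(0, 0), (1, 0), (1, -1), (0, -1), (-1, -1), (-1, -2), (-2, -2)])
Fold: move[3]->D => RDLDDL (positions: [(0, 0), (1, 0), (1, -1), (0, -1), (0, -2), (0, -3), (-1, -3)])

Answer: (0,0) (1,0) (1,-1) (0,-1) (0,-2) (0,-3) (-1,-3)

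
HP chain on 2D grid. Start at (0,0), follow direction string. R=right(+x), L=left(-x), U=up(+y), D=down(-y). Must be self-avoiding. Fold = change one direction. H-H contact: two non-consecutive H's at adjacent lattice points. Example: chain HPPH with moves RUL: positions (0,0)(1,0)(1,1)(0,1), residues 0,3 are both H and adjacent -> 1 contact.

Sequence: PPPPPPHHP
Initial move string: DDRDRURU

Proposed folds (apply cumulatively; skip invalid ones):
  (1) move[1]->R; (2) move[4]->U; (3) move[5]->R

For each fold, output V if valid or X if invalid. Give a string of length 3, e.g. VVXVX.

Initial: DDRDRURU -> [(0, 0), (0, -1), (0, -2), (1, -2), (1, -3), (2, -3), (2, -2), (3, -2), (3, -1)]
Fold 1: move[1]->R => DRRDRURU VALID
Fold 2: move[4]->U => DRRDUURU INVALID (collision), skipped
Fold 3: move[5]->R => DRRDRRRU VALID

Answer: VXV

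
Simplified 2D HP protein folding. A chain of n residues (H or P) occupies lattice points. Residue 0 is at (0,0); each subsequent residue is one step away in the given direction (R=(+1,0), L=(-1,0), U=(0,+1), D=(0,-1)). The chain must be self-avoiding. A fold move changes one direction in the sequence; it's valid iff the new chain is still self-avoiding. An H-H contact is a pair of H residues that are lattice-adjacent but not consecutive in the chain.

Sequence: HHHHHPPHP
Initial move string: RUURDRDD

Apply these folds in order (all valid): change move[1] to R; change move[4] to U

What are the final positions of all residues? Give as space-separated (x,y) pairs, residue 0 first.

Answer: (0,0) (1,0) (2,0) (2,1) (3,1) (3,2) (4,2) (4,1) (4,0)

Derivation:
Initial moves: RUURDRDD
Fold: move[1]->R => RRURDRDD (positions: [(0, 0), (1, 0), (2, 0), (2, 1), (3, 1), (3, 0), (4, 0), (4, -1), (4, -2)])
Fold: move[4]->U => RRURURDD (positions: [(0, 0), (1, 0), (2, 0), (2, 1), (3, 1), (3, 2), (4, 2), (4, 1), (4, 0)])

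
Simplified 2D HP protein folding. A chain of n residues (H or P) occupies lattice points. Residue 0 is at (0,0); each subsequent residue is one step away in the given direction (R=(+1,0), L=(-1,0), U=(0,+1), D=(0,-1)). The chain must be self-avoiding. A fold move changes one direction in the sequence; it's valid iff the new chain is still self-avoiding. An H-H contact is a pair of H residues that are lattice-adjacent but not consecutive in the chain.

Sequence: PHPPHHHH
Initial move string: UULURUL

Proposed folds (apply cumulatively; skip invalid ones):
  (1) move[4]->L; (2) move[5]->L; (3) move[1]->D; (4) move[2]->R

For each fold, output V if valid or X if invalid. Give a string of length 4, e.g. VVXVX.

Answer: VVXV

Derivation:
Initial: UULURUL -> [(0, 0), (0, 1), (0, 2), (-1, 2), (-1, 3), (0, 3), (0, 4), (-1, 4)]
Fold 1: move[4]->L => UULULUL VALID
Fold 2: move[5]->L => UULULLL VALID
Fold 3: move[1]->D => UDLULLL INVALID (collision), skipped
Fold 4: move[2]->R => UURULLL VALID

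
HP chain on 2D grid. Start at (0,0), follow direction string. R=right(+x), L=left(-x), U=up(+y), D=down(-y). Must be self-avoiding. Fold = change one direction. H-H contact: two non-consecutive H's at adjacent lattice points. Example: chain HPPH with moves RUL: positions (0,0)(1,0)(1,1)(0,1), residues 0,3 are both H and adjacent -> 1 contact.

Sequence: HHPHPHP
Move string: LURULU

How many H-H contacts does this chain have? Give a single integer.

Positions: [(0, 0), (-1, 0), (-1, 1), (0, 1), (0, 2), (-1, 2), (-1, 3)]
H-H contact: residue 0 @(0,0) - residue 3 @(0, 1)

Answer: 1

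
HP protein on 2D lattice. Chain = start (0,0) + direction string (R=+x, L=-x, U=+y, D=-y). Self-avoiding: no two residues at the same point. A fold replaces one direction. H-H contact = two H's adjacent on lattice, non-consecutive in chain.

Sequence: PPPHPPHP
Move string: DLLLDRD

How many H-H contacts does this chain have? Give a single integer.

Positions: [(0, 0), (0, -1), (-1, -1), (-2, -1), (-3, -1), (-3, -2), (-2, -2), (-2, -3)]
H-H contact: residue 3 @(-2,-1) - residue 6 @(-2, -2)

Answer: 1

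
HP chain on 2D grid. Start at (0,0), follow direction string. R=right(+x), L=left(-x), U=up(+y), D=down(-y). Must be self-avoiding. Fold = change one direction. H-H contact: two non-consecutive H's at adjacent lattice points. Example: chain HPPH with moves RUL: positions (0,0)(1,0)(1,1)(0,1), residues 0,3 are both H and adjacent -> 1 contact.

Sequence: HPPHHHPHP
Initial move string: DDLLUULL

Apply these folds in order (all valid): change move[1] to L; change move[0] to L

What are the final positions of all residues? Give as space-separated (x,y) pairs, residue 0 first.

Initial moves: DDLLUULL
Fold: move[1]->L => DLLLUULL (positions: [(0, 0), (0, -1), (-1, -1), (-2, -1), (-3, -1), (-3, 0), (-3, 1), (-4, 1), (-5, 1)])
Fold: move[0]->L => LLLLUULL (positions: [(0, 0), (-1, 0), (-2, 0), (-3, 0), (-4, 0), (-4, 1), (-4, 2), (-5, 2), (-6, 2)])

Answer: (0,0) (-1,0) (-2,0) (-3,0) (-4,0) (-4,1) (-4,2) (-5,2) (-6,2)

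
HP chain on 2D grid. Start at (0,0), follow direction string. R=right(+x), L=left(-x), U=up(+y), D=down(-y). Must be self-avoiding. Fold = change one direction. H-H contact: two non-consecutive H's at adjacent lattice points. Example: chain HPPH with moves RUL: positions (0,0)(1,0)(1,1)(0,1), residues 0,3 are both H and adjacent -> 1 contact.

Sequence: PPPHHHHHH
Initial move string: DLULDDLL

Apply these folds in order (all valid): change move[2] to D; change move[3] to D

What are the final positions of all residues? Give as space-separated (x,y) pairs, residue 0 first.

Answer: (0,0) (0,-1) (-1,-1) (-1,-2) (-1,-3) (-1,-4) (-1,-5) (-2,-5) (-3,-5)

Derivation:
Initial moves: DLULDDLL
Fold: move[2]->D => DLDLDDLL (positions: [(0, 0), (0, -1), (-1, -1), (-1, -2), (-2, -2), (-2, -3), (-2, -4), (-3, -4), (-4, -4)])
Fold: move[3]->D => DLDDDDLL (positions: [(0, 0), (0, -1), (-1, -1), (-1, -2), (-1, -3), (-1, -4), (-1, -5), (-2, -5), (-3, -5)])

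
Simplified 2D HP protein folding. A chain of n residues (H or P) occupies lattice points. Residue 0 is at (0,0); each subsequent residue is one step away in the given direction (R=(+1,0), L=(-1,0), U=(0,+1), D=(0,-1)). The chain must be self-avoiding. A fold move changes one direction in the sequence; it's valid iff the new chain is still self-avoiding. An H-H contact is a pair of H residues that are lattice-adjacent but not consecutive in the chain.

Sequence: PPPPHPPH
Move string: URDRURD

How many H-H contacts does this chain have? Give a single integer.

Answer: 1

Derivation:
Positions: [(0, 0), (0, 1), (1, 1), (1, 0), (2, 0), (2, 1), (3, 1), (3, 0)]
H-H contact: residue 4 @(2,0) - residue 7 @(3, 0)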